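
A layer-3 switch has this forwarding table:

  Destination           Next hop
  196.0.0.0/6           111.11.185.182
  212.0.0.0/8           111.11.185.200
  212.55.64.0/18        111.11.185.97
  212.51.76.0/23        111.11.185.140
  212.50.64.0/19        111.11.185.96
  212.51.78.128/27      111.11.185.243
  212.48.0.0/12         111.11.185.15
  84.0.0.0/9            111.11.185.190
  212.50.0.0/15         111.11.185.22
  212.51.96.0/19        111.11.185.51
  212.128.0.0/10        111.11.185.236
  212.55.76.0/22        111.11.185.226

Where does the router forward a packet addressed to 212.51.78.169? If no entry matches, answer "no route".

Routes whose prefix contains 212.51.78.169:
  212.0.0.0/8 (212.0.0.0 - 212.255.255.255) -> 111.11.185.200
  212.48.0.0/12 (212.48.0.0 - 212.63.255.255) -> 111.11.185.15
  212.50.0.0/15 (212.50.0.0 - 212.51.255.255) -> 111.11.185.22
More-specific entries that do NOT match:
  212.51.78.128/27 (212.51.78.128 - 212.51.78.159) does not contain 212.51.78.169
  212.51.76.0/23 (212.51.76.0 - 212.51.77.255) does not contain 212.51.78.169
  212.55.76.0/22 (212.55.76.0 - 212.55.79.255) does not contain 212.51.78.169
  212.50.64.0/19 (212.50.64.0 - 212.50.95.255) does not contain 212.51.78.169
  212.51.96.0/19 (212.51.96.0 - 212.51.127.255) does not contain 212.51.78.169
  212.55.64.0/18 (212.55.64.0 - 212.55.127.255) does not contain 212.51.78.169
Longest matching prefix is /15 -> next hop 111.11.185.22.

111.11.185.22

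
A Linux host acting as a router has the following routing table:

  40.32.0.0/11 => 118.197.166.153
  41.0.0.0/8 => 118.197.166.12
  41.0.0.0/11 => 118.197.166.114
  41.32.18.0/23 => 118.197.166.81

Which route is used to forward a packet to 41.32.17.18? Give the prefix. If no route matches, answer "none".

Entries matching 41.32.17.18:
  41.0.0.0/8 (41.0.0.0 - 41.255.255.255)
Most specific is 41.0.0.0/8.

41.0.0.0/8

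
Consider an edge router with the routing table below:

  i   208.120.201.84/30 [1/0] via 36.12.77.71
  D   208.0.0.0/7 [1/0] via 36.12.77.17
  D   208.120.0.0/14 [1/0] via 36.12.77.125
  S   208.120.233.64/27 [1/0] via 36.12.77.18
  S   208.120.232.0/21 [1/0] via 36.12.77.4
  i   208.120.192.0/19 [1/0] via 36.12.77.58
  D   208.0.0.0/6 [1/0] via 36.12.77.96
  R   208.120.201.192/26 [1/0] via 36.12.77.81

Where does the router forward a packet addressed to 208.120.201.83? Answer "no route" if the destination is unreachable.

36.12.77.58

Routes whose prefix contains 208.120.201.83:
  208.0.0.0/6 (208.0.0.0 - 211.255.255.255) -> 36.12.77.96
  208.0.0.0/7 (208.0.0.0 - 209.255.255.255) -> 36.12.77.17
  208.120.0.0/14 (208.120.0.0 - 208.123.255.255) -> 36.12.77.125
  208.120.192.0/19 (208.120.192.0 - 208.120.223.255) -> 36.12.77.58
More-specific entries that do NOT match:
  208.120.201.84/30 (208.120.201.84 - 208.120.201.87) does not contain 208.120.201.83
  208.120.233.64/27 (208.120.233.64 - 208.120.233.95) does not contain 208.120.201.83
  208.120.201.192/26 (208.120.201.192 - 208.120.201.255) does not contain 208.120.201.83
  208.120.232.0/21 (208.120.232.0 - 208.120.239.255) does not contain 208.120.201.83
Longest matching prefix is /19 -> next hop 36.12.77.58.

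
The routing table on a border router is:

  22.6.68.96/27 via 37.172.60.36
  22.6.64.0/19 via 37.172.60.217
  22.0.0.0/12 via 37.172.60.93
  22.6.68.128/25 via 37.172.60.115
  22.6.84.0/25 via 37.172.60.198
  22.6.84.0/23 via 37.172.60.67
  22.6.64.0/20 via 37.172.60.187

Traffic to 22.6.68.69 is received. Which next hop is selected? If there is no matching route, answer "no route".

37.172.60.187

Routes whose prefix contains 22.6.68.69:
  22.0.0.0/12 (22.0.0.0 - 22.15.255.255) -> 37.172.60.93
  22.6.64.0/19 (22.6.64.0 - 22.6.95.255) -> 37.172.60.217
  22.6.64.0/20 (22.6.64.0 - 22.6.79.255) -> 37.172.60.187
More-specific entries that do NOT match:
  22.6.68.96/27 (22.6.68.96 - 22.6.68.127) does not contain 22.6.68.69
  22.6.68.128/25 (22.6.68.128 - 22.6.68.255) does not contain 22.6.68.69
  22.6.84.0/25 (22.6.84.0 - 22.6.84.127) does not contain 22.6.68.69
  22.6.84.0/23 (22.6.84.0 - 22.6.85.255) does not contain 22.6.68.69
Longest matching prefix is /20 -> next hop 37.172.60.187.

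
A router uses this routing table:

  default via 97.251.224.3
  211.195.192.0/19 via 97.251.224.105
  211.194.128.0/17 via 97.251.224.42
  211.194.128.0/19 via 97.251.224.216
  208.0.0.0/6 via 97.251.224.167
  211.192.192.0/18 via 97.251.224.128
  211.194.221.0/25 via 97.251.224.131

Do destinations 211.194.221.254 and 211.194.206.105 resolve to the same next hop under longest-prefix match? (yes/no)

yes

211.194.221.254: longest match 211.194.128.0/17 -> 97.251.224.42
211.194.206.105: longest match 211.194.128.0/17 -> 97.251.224.42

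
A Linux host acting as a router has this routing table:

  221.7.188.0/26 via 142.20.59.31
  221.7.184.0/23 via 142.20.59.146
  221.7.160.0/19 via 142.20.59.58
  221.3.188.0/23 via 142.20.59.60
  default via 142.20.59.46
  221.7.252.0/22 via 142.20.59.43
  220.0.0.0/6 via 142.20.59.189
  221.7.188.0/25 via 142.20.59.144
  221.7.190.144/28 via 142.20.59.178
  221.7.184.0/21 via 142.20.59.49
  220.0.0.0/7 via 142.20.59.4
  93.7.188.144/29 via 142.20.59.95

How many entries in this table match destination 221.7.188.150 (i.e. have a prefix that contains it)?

Prefixes containing 221.7.188.150:
  0.0.0.0/0 (default, matches everything)
  220.0.0.0/6 (220.0.0.0 - 223.255.255.255)
  220.0.0.0/7 (220.0.0.0 - 221.255.255.255)
  221.7.160.0/19 (221.7.160.0 - 221.7.191.255)
  221.7.184.0/21 (221.7.184.0 - 221.7.191.255)
Total matching entries: 5.

5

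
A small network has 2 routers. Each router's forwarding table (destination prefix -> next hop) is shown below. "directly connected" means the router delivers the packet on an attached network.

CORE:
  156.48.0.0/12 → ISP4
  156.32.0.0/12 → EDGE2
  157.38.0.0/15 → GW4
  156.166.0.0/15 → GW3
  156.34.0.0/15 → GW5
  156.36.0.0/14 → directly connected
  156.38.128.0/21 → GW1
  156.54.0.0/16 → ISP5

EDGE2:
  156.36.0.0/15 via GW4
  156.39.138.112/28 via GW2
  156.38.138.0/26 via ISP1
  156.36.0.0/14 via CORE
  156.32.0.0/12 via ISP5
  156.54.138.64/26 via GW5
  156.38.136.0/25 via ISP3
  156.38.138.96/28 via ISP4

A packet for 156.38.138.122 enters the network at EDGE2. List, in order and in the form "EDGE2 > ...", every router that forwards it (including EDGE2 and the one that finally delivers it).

At EDGE2: longest match for 156.38.138.122 is 156.36.0.0/14 -> CORE
At CORE: longest match for 156.38.138.122 is 156.36.0.0/14 -> directly connected

EDGE2 > CORE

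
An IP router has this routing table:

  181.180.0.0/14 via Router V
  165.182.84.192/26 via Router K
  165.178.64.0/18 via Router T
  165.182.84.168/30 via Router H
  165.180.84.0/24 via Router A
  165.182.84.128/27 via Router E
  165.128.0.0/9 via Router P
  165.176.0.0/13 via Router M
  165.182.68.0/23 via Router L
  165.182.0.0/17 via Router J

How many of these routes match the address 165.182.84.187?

3

Prefixes containing 165.182.84.187:
  165.128.0.0/9 (165.128.0.0 - 165.255.255.255)
  165.176.0.0/13 (165.176.0.0 - 165.183.255.255)
  165.182.0.0/17 (165.182.0.0 - 165.182.127.255)
Total matching entries: 3.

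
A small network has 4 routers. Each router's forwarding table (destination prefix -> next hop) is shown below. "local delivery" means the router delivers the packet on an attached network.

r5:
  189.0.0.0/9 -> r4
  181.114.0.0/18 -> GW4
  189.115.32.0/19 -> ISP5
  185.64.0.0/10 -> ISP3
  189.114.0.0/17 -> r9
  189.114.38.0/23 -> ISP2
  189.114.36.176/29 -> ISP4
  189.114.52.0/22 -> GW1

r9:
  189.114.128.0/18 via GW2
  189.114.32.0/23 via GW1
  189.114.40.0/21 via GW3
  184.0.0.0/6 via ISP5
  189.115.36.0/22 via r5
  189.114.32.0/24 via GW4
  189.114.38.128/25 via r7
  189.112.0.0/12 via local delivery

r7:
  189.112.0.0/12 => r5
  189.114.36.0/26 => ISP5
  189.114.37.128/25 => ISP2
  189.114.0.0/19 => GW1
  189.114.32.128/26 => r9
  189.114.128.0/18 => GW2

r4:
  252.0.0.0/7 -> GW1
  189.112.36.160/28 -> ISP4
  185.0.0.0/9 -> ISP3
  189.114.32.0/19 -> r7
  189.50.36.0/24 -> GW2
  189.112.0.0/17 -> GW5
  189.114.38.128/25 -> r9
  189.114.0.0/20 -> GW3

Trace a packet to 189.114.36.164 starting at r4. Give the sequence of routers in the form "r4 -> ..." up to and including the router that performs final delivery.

At r4: longest match for 189.114.36.164 is 189.114.32.0/19 -> r7
At r7: longest match for 189.114.36.164 is 189.112.0.0/12 -> r5
At r5: longest match for 189.114.36.164 is 189.114.0.0/17 -> r9
At r9: longest match for 189.114.36.164 is 189.112.0.0/12 -> local delivery

r4 -> r7 -> r5 -> r9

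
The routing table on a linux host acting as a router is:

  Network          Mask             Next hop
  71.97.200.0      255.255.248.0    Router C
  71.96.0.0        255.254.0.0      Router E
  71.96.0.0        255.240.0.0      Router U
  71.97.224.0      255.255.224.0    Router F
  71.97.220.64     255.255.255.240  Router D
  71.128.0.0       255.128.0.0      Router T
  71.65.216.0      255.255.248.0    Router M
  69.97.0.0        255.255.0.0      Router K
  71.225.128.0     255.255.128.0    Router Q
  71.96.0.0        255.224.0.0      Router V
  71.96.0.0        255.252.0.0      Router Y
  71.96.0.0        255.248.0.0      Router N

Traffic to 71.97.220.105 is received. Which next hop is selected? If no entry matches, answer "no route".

Router E

Routes whose prefix contains 71.97.220.105:
  71.96.0.0/11 (71.96.0.0 - 71.127.255.255) -> Router V
  71.96.0.0/12 (71.96.0.0 - 71.111.255.255) -> Router U
  71.96.0.0/13 (71.96.0.0 - 71.103.255.255) -> Router N
  71.96.0.0/14 (71.96.0.0 - 71.99.255.255) -> Router Y
  71.96.0.0/15 (71.96.0.0 - 71.97.255.255) -> Router E
More-specific entries that do NOT match:
  71.97.220.64/28 (71.97.220.64 - 71.97.220.79) does not contain 71.97.220.105
  71.97.200.0/21 (71.97.200.0 - 71.97.207.255) does not contain 71.97.220.105
  71.65.216.0/21 (71.65.216.0 - 71.65.223.255) does not contain 71.97.220.105
  71.97.224.0/19 (71.97.224.0 - 71.97.255.255) does not contain 71.97.220.105
  71.225.128.0/17 (71.225.128.0 - 71.225.255.255) does not contain 71.97.220.105
  69.97.0.0/16 (69.97.0.0 - 69.97.255.255) does not contain 71.97.220.105
Longest matching prefix is /15 -> next hop Router E.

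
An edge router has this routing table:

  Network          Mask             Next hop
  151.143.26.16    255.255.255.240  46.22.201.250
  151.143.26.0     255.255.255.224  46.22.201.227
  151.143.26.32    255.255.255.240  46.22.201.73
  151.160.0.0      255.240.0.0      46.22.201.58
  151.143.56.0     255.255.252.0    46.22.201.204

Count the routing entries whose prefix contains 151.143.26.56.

No listed prefix contains 151.143.26.56.
Total matching entries: 0.

0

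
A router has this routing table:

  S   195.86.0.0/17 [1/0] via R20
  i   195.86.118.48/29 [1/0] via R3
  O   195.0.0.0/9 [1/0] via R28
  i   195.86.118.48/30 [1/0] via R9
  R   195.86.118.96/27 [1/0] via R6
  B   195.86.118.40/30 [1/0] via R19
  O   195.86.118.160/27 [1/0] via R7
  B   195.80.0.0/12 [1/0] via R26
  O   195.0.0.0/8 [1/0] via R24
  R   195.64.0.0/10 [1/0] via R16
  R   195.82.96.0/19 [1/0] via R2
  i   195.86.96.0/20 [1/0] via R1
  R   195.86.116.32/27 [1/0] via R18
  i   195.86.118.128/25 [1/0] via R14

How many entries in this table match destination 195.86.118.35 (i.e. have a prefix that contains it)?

Prefixes containing 195.86.118.35:
  195.0.0.0/8 (195.0.0.0 - 195.255.255.255)
  195.0.0.0/9 (195.0.0.0 - 195.127.255.255)
  195.64.0.0/10 (195.64.0.0 - 195.127.255.255)
  195.80.0.0/12 (195.80.0.0 - 195.95.255.255)
  195.86.0.0/17 (195.86.0.0 - 195.86.127.255)
Total matching entries: 5.

5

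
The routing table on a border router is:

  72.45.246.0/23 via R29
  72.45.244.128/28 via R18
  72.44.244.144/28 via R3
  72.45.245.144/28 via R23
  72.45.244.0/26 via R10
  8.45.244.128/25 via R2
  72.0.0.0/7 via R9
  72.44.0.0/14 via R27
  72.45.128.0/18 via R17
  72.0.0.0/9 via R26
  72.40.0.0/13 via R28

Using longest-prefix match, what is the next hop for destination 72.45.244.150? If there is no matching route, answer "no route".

Routes whose prefix contains 72.45.244.150:
  72.0.0.0/7 (72.0.0.0 - 73.255.255.255) -> R9
  72.0.0.0/9 (72.0.0.0 - 72.127.255.255) -> R26
  72.40.0.0/13 (72.40.0.0 - 72.47.255.255) -> R28
  72.44.0.0/14 (72.44.0.0 - 72.47.255.255) -> R27
More-specific entries that do NOT match:
  72.45.244.128/28 (72.45.244.128 - 72.45.244.143) does not contain 72.45.244.150
  72.44.244.144/28 (72.44.244.144 - 72.44.244.159) does not contain 72.45.244.150
  72.45.245.144/28 (72.45.245.144 - 72.45.245.159) does not contain 72.45.244.150
  72.45.244.0/26 (72.45.244.0 - 72.45.244.63) does not contain 72.45.244.150
  8.45.244.128/25 (8.45.244.128 - 8.45.244.255) does not contain 72.45.244.150
  72.45.246.0/23 (72.45.246.0 - 72.45.247.255) does not contain 72.45.244.150
  72.45.128.0/18 (72.45.128.0 - 72.45.191.255) does not contain 72.45.244.150
Longest matching prefix is /14 -> next hop R27.

R27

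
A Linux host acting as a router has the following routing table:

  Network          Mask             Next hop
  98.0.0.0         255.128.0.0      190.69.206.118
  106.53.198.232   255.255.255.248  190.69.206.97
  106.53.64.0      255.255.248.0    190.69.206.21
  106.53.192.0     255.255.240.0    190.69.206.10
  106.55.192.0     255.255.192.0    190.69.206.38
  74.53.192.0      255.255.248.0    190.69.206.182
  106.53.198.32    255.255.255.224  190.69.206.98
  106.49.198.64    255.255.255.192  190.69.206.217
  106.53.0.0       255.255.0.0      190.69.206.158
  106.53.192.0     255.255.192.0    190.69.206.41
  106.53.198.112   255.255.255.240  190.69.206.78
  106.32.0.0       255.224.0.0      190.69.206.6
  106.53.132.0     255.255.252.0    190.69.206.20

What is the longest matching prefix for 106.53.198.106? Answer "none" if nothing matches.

Entries matching 106.53.198.106:
  106.32.0.0/11 (106.32.0.0 - 106.63.255.255)
  106.53.0.0/16 (106.53.0.0 - 106.53.255.255)
  106.53.192.0/18 (106.53.192.0 - 106.53.255.255)
  106.53.192.0/20 (106.53.192.0 - 106.53.207.255)
Most specific is 106.53.192.0/20.

106.53.192.0/20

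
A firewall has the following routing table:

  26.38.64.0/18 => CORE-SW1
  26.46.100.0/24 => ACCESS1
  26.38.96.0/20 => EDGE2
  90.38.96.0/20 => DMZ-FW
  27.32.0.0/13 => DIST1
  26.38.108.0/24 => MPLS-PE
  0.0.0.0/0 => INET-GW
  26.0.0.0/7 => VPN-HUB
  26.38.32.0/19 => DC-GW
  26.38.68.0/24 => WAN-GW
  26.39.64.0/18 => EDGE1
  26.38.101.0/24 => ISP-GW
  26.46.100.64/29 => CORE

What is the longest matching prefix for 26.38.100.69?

Entries matching 26.38.100.69:
  0.0.0.0/0 (default, matches everything)
  26.0.0.0/7 (26.0.0.0 - 27.255.255.255)
  26.38.64.0/18 (26.38.64.0 - 26.38.127.255)
  26.38.96.0/20 (26.38.96.0 - 26.38.111.255)
Most specific is 26.38.96.0/20.

26.38.96.0/20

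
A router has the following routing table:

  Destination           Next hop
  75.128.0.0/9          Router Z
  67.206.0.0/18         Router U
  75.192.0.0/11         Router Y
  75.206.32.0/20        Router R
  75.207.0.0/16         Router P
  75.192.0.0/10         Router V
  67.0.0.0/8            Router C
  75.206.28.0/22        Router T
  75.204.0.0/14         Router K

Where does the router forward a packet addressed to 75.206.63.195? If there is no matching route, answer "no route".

Router K

Routes whose prefix contains 75.206.63.195:
  75.128.0.0/9 (75.128.0.0 - 75.255.255.255) -> Router Z
  75.192.0.0/10 (75.192.0.0 - 75.255.255.255) -> Router V
  75.192.0.0/11 (75.192.0.0 - 75.223.255.255) -> Router Y
  75.204.0.0/14 (75.204.0.0 - 75.207.255.255) -> Router K
More-specific entries that do NOT match:
  75.206.28.0/22 (75.206.28.0 - 75.206.31.255) does not contain 75.206.63.195
  75.206.32.0/20 (75.206.32.0 - 75.206.47.255) does not contain 75.206.63.195
  67.206.0.0/18 (67.206.0.0 - 67.206.63.255) does not contain 75.206.63.195
  75.207.0.0/16 (75.207.0.0 - 75.207.255.255) does not contain 75.206.63.195
Longest matching prefix is /14 -> next hop Router K.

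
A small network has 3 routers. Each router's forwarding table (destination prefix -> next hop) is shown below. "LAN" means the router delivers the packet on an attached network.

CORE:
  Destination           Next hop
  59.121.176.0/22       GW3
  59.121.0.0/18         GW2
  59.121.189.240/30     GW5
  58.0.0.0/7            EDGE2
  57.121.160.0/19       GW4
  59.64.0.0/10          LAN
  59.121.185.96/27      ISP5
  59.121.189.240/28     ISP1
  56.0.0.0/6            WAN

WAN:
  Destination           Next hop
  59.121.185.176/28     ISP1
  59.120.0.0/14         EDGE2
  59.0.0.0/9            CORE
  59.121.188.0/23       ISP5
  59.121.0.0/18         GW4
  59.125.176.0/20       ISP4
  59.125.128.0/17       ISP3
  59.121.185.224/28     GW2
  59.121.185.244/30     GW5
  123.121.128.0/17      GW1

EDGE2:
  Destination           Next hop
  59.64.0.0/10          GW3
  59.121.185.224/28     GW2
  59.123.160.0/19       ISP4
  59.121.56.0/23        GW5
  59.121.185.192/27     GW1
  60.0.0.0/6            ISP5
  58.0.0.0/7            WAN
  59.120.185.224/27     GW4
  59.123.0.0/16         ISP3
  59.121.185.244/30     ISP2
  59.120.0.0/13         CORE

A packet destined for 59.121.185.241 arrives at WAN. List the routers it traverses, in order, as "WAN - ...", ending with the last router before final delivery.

At WAN: longest match for 59.121.185.241 is 59.120.0.0/14 -> EDGE2
At EDGE2: longest match for 59.121.185.241 is 59.120.0.0/13 -> CORE
At CORE: longest match for 59.121.185.241 is 59.64.0.0/10 -> LAN

WAN - EDGE2 - CORE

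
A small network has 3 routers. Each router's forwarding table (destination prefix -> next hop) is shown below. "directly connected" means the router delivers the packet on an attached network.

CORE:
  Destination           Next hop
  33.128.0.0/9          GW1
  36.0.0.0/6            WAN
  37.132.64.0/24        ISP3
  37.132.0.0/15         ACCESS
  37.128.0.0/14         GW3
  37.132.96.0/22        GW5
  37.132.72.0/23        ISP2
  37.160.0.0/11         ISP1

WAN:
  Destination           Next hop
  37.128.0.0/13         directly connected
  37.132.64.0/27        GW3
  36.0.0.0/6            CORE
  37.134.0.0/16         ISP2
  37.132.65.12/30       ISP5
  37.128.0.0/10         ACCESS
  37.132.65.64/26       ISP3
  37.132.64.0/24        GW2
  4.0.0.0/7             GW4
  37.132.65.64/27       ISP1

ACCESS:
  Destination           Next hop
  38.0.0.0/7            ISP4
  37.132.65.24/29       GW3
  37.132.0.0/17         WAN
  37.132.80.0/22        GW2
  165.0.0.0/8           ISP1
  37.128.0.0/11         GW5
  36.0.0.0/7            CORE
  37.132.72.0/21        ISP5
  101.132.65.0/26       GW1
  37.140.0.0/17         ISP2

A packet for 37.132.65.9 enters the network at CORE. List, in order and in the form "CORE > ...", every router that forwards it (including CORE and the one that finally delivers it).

CORE > ACCESS > WAN

At CORE: longest match for 37.132.65.9 is 37.132.0.0/15 -> ACCESS
At ACCESS: longest match for 37.132.65.9 is 37.132.0.0/17 -> WAN
At WAN: longest match for 37.132.65.9 is 37.128.0.0/13 -> directly connected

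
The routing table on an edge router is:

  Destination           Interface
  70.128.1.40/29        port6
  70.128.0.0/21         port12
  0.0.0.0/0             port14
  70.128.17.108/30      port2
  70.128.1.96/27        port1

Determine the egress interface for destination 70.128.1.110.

port1

Routes whose prefix contains 70.128.1.110:
  0.0.0.0/0 (default, matches everything) -> port14
  70.128.0.0/21 (70.128.0.0 - 70.128.7.255) -> port12
  70.128.1.96/27 (70.128.1.96 - 70.128.1.127) -> port1
More-specific entries that do NOT match:
  70.128.17.108/30 (70.128.17.108 - 70.128.17.111) does not contain 70.128.1.110
  70.128.1.40/29 (70.128.1.40 - 70.128.1.47) does not contain 70.128.1.110
Longest matching prefix is /27 -> interface port1.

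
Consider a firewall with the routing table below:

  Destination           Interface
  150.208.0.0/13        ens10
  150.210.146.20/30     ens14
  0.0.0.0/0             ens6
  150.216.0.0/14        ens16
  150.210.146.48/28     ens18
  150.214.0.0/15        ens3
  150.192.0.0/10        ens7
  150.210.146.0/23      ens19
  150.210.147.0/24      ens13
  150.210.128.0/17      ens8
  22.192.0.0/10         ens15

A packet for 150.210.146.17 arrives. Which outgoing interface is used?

Routes whose prefix contains 150.210.146.17:
  0.0.0.0/0 (default, matches everything) -> ens6
  150.192.0.0/10 (150.192.0.0 - 150.255.255.255) -> ens7
  150.208.0.0/13 (150.208.0.0 - 150.215.255.255) -> ens10
  150.210.128.0/17 (150.210.128.0 - 150.210.255.255) -> ens8
  150.210.146.0/23 (150.210.146.0 - 150.210.147.255) -> ens19
More-specific entries that do NOT match:
  150.210.146.20/30 (150.210.146.20 - 150.210.146.23) does not contain 150.210.146.17
  150.210.146.48/28 (150.210.146.48 - 150.210.146.63) does not contain 150.210.146.17
  150.210.147.0/24 (150.210.147.0 - 150.210.147.255) does not contain 150.210.146.17
Longest matching prefix is /23 -> interface ens19.

ens19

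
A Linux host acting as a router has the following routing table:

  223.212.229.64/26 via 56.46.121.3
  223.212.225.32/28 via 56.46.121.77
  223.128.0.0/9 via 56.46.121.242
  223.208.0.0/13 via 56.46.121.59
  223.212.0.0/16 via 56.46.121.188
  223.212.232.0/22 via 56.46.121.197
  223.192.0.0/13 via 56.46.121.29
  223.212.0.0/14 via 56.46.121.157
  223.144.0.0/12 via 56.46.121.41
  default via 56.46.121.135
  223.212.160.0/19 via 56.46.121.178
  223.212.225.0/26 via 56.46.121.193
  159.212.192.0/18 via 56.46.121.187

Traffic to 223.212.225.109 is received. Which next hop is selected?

56.46.121.188

Routes whose prefix contains 223.212.225.109:
  0.0.0.0/0 (default, matches everything) -> 56.46.121.135
  223.128.0.0/9 (223.128.0.0 - 223.255.255.255) -> 56.46.121.242
  223.208.0.0/13 (223.208.0.0 - 223.215.255.255) -> 56.46.121.59
  223.212.0.0/14 (223.212.0.0 - 223.215.255.255) -> 56.46.121.157
  223.212.0.0/16 (223.212.0.0 - 223.212.255.255) -> 56.46.121.188
More-specific entries that do NOT match:
  223.212.225.32/28 (223.212.225.32 - 223.212.225.47) does not contain 223.212.225.109
  223.212.229.64/26 (223.212.229.64 - 223.212.229.127) does not contain 223.212.225.109
  223.212.225.0/26 (223.212.225.0 - 223.212.225.63) does not contain 223.212.225.109
  223.212.232.0/22 (223.212.232.0 - 223.212.235.255) does not contain 223.212.225.109
  223.212.160.0/19 (223.212.160.0 - 223.212.191.255) does not contain 223.212.225.109
  159.212.192.0/18 (159.212.192.0 - 159.212.255.255) does not contain 223.212.225.109
Longest matching prefix is /16 -> next hop 56.46.121.188.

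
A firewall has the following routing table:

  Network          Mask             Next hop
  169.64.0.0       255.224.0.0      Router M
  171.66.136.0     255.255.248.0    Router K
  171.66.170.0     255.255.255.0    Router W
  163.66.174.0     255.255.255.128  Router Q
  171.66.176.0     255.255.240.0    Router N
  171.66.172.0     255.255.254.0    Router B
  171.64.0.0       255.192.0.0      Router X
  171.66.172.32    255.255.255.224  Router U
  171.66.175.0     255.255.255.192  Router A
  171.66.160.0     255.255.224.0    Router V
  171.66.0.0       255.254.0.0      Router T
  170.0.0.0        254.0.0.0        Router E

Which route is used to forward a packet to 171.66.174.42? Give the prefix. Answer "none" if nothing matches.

171.66.160.0/19

Entries matching 171.66.174.42:
  170.0.0.0/7 (170.0.0.0 - 171.255.255.255)
  171.64.0.0/10 (171.64.0.0 - 171.127.255.255)
  171.66.0.0/15 (171.66.0.0 - 171.67.255.255)
  171.66.160.0/19 (171.66.160.0 - 171.66.191.255)
Most specific is 171.66.160.0/19.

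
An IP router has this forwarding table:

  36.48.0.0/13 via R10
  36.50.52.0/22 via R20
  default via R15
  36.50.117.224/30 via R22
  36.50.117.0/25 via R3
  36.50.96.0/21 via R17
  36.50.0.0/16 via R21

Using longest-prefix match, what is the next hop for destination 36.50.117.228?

R21

Routes whose prefix contains 36.50.117.228:
  0.0.0.0/0 (default, matches everything) -> R15
  36.48.0.0/13 (36.48.0.0 - 36.55.255.255) -> R10
  36.50.0.0/16 (36.50.0.0 - 36.50.255.255) -> R21
More-specific entries that do NOT match:
  36.50.117.224/30 (36.50.117.224 - 36.50.117.227) does not contain 36.50.117.228
  36.50.117.0/25 (36.50.117.0 - 36.50.117.127) does not contain 36.50.117.228
  36.50.52.0/22 (36.50.52.0 - 36.50.55.255) does not contain 36.50.117.228
  36.50.96.0/21 (36.50.96.0 - 36.50.103.255) does not contain 36.50.117.228
Longest matching prefix is /16 -> next hop R21.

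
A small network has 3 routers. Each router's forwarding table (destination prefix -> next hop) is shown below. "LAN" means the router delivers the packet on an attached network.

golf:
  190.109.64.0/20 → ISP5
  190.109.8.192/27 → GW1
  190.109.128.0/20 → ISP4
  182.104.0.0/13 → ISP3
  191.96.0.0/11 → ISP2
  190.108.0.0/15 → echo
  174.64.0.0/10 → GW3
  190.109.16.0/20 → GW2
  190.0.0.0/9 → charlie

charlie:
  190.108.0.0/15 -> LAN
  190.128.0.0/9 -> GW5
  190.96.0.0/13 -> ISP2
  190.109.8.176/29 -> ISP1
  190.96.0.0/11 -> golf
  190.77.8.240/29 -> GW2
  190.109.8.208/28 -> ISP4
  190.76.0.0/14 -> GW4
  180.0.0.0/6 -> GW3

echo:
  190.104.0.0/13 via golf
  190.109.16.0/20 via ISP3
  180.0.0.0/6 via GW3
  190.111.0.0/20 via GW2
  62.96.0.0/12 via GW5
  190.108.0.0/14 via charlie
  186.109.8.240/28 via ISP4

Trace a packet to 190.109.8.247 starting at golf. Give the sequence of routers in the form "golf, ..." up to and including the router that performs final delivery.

golf, echo, charlie

At golf: longest match for 190.109.8.247 is 190.108.0.0/15 -> echo
At echo: longest match for 190.109.8.247 is 190.108.0.0/14 -> charlie
At charlie: longest match for 190.109.8.247 is 190.108.0.0/15 -> LAN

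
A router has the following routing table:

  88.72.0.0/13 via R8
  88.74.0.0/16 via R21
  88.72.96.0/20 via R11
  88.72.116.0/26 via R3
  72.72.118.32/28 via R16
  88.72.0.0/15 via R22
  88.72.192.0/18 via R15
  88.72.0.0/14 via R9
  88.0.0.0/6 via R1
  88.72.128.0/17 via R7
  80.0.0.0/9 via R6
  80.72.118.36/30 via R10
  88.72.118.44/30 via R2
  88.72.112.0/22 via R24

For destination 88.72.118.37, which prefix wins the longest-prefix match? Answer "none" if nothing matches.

Entries matching 88.72.118.37:
  88.0.0.0/6 (88.0.0.0 - 91.255.255.255)
  88.72.0.0/13 (88.72.0.0 - 88.79.255.255)
  88.72.0.0/14 (88.72.0.0 - 88.75.255.255)
  88.72.0.0/15 (88.72.0.0 - 88.73.255.255)
Most specific is 88.72.0.0/15.

88.72.0.0/15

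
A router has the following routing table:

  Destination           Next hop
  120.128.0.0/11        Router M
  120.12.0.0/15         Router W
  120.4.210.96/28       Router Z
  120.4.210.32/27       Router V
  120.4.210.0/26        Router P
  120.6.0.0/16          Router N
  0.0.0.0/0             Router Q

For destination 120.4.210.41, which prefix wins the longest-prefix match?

Entries matching 120.4.210.41:
  0.0.0.0/0 (default, matches everything)
  120.4.210.0/26 (120.4.210.0 - 120.4.210.63)
  120.4.210.32/27 (120.4.210.32 - 120.4.210.63)
Most specific is 120.4.210.32/27.

120.4.210.32/27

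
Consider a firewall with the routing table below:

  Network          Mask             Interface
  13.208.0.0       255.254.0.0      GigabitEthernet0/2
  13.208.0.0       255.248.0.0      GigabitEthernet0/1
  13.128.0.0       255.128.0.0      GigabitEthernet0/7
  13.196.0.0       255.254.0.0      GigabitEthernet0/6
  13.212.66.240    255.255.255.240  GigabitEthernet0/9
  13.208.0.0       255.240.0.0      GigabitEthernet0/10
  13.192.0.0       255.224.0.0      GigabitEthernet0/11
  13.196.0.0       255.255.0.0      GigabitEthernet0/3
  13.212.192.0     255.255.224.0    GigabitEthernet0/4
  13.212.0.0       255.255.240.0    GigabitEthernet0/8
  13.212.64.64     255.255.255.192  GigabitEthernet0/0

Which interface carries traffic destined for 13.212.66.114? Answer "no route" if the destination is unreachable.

Routes whose prefix contains 13.212.66.114:
  13.128.0.0/9 (13.128.0.0 - 13.255.255.255) -> GigabitEthernet0/7
  13.192.0.0/11 (13.192.0.0 - 13.223.255.255) -> GigabitEthernet0/11
  13.208.0.0/12 (13.208.0.0 - 13.223.255.255) -> GigabitEthernet0/10
  13.208.0.0/13 (13.208.0.0 - 13.215.255.255) -> GigabitEthernet0/1
More-specific entries that do NOT match:
  13.212.66.240/28 (13.212.66.240 - 13.212.66.255) does not contain 13.212.66.114
  13.212.64.64/26 (13.212.64.64 - 13.212.64.127) does not contain 13.212.66.114
  13.212.0.0/20 (13.212.0.0 - 13.212.15.255) does not contain 13.212.66.114
  13.212.192.0/19 (13.212.192.0 - 13.212.223.255) does not contain 13.212.66.114
  13.196.0.0/16 (13.196.0.0 - 13.196.255.255) does not contain 13.212.66.114
  13.208.0.0/15 (13.208.0.0 - 13.209.255.255) does not contain 13.212.66.114
  13.196.0.0/15 (13.196.0.0 - 13.197.255.255) does not contain 13.212.66.114
Longest matching prefix is /13 -> interface GigabitEthernet0/1.

GigabitEthernet0/1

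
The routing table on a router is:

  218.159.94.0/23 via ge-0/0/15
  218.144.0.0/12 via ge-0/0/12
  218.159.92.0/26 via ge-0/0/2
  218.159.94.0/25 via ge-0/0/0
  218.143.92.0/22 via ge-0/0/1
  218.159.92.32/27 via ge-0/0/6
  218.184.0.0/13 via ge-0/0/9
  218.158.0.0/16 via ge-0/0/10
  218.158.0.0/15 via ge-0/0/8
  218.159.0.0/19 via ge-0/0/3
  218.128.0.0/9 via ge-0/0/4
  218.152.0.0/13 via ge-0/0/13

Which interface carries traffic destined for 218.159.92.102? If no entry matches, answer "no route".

Routes whose prefix contains 218.159.92.102:
  218.128.0.0/9 (218.128.0.0 - 218.255.255.255) -> ge-0/0/4
  218.144.0.0/12 (218.144.0.0 - 218.159.255.255) -> ge-0/0/12
  218.152.0.0/13 (218.152.0.0 - 218.159.255.255) -> ge-0/0/13
  218.158.0.0/15 (218.158.0.0 - 218.159.255.255) -> ge-0/0/8
More-specific entries that do NOT match:
  218.159.92.32/27 (218.159.92.32 - 218.159.92.63) does not contain 218.159.92.102
  218.159.92.0/26 (218.159.92.0 - 218.159.92.63) does not contain 218.159.92.102
  218.159.94.0/25 (218.159.94.0 - 218.159.94.127) does not contain 218.159.92.102
  218.159.94.0/23 (218.159.94.0 - 218.159.95.255) does not contain 218.159.92.102
  218.143.92.0/22 (218.143.92.0 - 218.143.95.255) does not contain 218.159.92.102
  218.159.0.0/19 (218.159.0.0 - 218.159.31.255) does not contain 218.159.92.102
  218.158.0.0/16 (218.158.0.0 - 218.158.255.255) does not contain 218.159.92.102
Longest matching prefix is /15 -> interface ge-0/0/8.

ge-0/0/8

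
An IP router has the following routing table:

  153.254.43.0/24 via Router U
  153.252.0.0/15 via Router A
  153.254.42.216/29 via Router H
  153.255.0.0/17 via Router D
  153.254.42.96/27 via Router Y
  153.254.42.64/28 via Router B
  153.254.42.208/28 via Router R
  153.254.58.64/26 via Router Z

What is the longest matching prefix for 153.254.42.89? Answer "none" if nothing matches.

none

153.254.42.89 is outside every listed prefix and there is no default route.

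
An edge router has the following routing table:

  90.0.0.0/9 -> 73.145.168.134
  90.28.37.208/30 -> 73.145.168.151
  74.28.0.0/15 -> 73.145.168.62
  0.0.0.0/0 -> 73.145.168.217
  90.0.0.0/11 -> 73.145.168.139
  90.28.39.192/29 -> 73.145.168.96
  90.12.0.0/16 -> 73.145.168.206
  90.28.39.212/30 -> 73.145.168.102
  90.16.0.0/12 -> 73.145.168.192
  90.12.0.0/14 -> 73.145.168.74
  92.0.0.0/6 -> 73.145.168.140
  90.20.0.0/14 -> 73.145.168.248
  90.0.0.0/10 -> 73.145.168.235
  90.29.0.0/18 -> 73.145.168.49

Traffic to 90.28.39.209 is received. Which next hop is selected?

73.145.168.192

Routes whose prefix contains 90.28.39.209:
  0.0.0.0/0 (default, matches everything) -> 73.145.168.217
  90.0.0.0/9 (90.0.0.0 - 90.127.255.255) -> 73.145.168.134
  90.0.0.0/10 (90.0.0.0 - 90.63.255.255) -> 73.145.168.235
  90.0.0.0/11 (90.0.0.0 - 90.31.255.255) -> 73.145.168.139
  90.16.0.0/12 (90.16.0.0 - 90.31.255.255) -> 73.145.168.192
More-specific entries that do NOT match:
  90.28.37.208/30 (90.28.37.208 - 90.28.37.211) does not contain 90.28.39.209
  90.28.39.212/30 (90.28.39.212 - 90.28.39.215) does not contain 90.28.39.209
  90.28.39.192/29 (90.28.39.192 - 90.28.39.199) does not contain 90.28.39.209
  90.29.0.0/18 (90.29.0.0 - 90.29.63.255) does not contain 90.28.39.209
  90.12.0.0/16 (90.12.0.0 - 90.12.255.255) does not contain 90.28.39.209
  74.28.0.0/15 (74.28.0.0 - 74.29.255.255) does not contain 90.28.39.209
  90.12.0.0/14 (90.12.0.0 - 90.15.255.255) does not contain 90.28.39.209
  90.20.0.0/14 (90.20.0.0 - 90.23.255.255) does not contain 90.28.39.209
Longest matching prefix is /12 -> next hop 73.145.168.192.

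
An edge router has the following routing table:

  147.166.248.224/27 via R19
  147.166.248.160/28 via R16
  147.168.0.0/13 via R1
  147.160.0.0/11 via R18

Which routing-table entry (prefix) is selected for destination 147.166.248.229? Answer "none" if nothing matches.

147.166.248.224/27

Entries matching 147.166.248.229:
  147.160.0.0/11 (147.160.0.0 - 147.191.255.255)
  147.166.248.224/27 (147.166.248.224 - 147.166.248.255)
Most specific is 147.166.248.224/27.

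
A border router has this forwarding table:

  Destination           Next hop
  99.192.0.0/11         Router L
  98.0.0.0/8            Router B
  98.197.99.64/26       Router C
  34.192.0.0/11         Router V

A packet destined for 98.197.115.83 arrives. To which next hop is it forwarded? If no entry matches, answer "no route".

Router B

Routes whose prefix contains 98.197.115.83:
  98.0.0.0/8 (98.0.0.0 - 98.255.255.255) -> Router B
More-specific entries that do NOT match:
  98.197.99.64/26 (98.197.99.64 - 98.197.99.127) does not contain 98.197.115.83
  99.192.0.0/11 (99.192.0.0 - 99.223.255.255) does not contain 98.197.115.83
  34.192.0.0/11 (34.192.0.0 - 34.223.255.255) does not contain 98.197.115.83
Longest matching prefix is /8 -> next hop Router B.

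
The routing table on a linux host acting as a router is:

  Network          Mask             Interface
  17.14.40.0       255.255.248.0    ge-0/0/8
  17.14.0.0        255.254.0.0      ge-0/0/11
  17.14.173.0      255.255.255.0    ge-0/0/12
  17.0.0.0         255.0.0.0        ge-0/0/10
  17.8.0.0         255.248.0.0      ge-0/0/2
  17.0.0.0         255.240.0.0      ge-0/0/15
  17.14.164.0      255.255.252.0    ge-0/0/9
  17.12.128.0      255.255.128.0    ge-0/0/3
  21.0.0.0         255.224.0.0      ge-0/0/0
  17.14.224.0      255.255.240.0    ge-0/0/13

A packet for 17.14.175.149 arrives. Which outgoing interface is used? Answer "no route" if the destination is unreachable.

Routes whose prefix contains 17.14.175.149:
  17.0.0.0/8 (17.0.0.0 - 17.255.255.255) -> ge-0/0/10
  17.0.0.0/12 (17.0.0.0 - 17.15.255.255) -> ge-0/0/15
  17.8.0.0/13 (17.8.0.0 - 17.15.255.255) -> ge-0/0/2
  17.14.0.0/15 (17.14.0.0 - 17.15.255.255) -> ge-0/0/11
More-specific entries that do NOT match:
  17.14.173.0/24 (17.14.173.0 - 17.14.173.255) does not contain 17.14.175.149
  17.14.164.0/22 (17.14.164.0 - 17.14.167.255) does not contain 17.14.175.149
  17.14.40.0/21 (17.14.40.0 - 17.14.47.255) does not contain 17.14.175.149
  17.14.224.0/20 (17.14.224.0 - 17.14.239.255) does not contain 17.14.175.149
  17.12.128.0/17 (17.12.128.0 - 17.12.255.255) does not contain 17.14.175.149
Longest matching prefix is /15 -> interface ge-0/0/11.

ge-0/0/11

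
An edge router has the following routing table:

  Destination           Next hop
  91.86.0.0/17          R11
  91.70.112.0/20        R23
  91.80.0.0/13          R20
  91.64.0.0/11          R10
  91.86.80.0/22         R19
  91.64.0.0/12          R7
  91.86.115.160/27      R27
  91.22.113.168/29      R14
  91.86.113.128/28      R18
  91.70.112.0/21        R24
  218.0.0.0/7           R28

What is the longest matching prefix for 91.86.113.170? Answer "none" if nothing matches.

91.86.0.0/17

Entries matching 91.86.113.170:
  91.64.0.0/11 (91.64.0.0 - 91.95.255.255)
  91.80.0.0/13 (91.80.0.0 - 91.87.255.255)
  91.86.0.0/17 (91.86.0.0 - 91.86.127.255)
Most specific is 91.86.0.0/17.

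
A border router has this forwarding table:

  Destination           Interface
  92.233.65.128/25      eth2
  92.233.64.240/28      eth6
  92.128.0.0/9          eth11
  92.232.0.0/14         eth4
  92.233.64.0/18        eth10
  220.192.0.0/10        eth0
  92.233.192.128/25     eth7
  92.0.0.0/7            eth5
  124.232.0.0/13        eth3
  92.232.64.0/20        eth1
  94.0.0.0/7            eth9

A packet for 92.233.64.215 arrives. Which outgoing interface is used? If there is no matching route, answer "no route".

Routes whose prefix contains 92.233.64.215:
  92.0.0.0/7 (92.0.0.0 - 93.255.255.255) -> eth5
  92.128.0.0/9 (92.128.0.0 - 92.255.255.255) -> eth11
  92.232.0.0/14 (92.232.0.0 - 92.235.255.255) -> eth4
  92.233.64.0/18 (92.233.64.0 - 92.233.127.255) -> eth10
More-specific entries that do NOT match:
  92.233.64.240/28 (92.233.64.240 - 92.233.64.255) does not contain 92.233.64.215
  92.233.65.128/25 (92.233.65.128 - 92.233.65.255) does not contain 92.233.64.215
  92.233.192.128/25 (92.233.192.128 - 92.233.192.255) does not contain 92.233.64.215
  92.232.64.0/20 (92.232.64.0 - 92.232.79.255) does not contain 92.233.64.215
Longest matching prefix is /18 -> interface eth10.

eth10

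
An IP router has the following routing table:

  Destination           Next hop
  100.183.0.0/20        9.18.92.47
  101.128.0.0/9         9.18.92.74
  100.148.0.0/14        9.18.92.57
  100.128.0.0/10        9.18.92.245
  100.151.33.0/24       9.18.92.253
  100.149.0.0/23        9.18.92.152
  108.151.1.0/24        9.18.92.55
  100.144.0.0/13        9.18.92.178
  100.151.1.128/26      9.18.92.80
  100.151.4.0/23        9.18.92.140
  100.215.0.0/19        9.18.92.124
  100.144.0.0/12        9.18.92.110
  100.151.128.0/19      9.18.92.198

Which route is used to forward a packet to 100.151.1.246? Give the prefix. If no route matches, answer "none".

100.148.0.0/14

Entries matching 100.151.1.246:
  100.128.0.0/10 (100.128.0.0 - 100.191.255.255)
  100.144.0.0/12 (100.144.0.0 - 100.159.255.255)
  100.144.0.0/13 (100.144.0.0 - 100.151.255.255)
  100.148.0.0/14 (100.148.0.0 - 100.151.255.255)
Most specific is 100.148.0.0/14.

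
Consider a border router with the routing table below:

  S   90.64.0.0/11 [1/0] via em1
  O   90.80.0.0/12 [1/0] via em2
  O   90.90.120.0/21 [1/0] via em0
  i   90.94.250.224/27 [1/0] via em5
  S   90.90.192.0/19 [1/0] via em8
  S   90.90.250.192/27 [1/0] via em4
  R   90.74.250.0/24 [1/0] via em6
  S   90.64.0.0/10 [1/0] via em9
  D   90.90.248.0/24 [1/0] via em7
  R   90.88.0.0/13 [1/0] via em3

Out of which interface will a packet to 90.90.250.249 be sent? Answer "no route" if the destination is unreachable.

Routes whose prefix contains 90.90.250.249:
  90.64.0.0/10 (90.64.0.0 - 90.127.255.255) -> em9
  90.64.0.0/11 (90.64.0.0 - 90.95.255.255) -> em1
  90.80.0.0/12 (90.80.0.0 - 90.95.255.255) -> em2
  90.88.0.0/13 (90.88.0.0 - 90.95.255.255) -> em3
More-specific entries that do NOT match:
  90.94.250.224/27 (90.94.250.224 - 90.94.250.255) does not contain 90.90.250.249
  90.90.250.192/27 (90.90.250.192 - 90.90.250.223) does not contain 90.90.250.249
  90.74.250.0/24 (90.74.250.0 - 90.74.250.255) does not contain 90.90.250.249
  90.90.248.0/24 (90.90.248.0 - 90.90.248.255) does not contain 90.90.250.249
  90.90.120.0/21 (90.90.120.0 - 90.90.127.255) does not contain 90.90.250.249
  90.90.192.0/19 (90.90.192.0 - 90.90.223.255) does not contain 90.90.250.249
Longest matching prefix is /13 -> interface em3.

em3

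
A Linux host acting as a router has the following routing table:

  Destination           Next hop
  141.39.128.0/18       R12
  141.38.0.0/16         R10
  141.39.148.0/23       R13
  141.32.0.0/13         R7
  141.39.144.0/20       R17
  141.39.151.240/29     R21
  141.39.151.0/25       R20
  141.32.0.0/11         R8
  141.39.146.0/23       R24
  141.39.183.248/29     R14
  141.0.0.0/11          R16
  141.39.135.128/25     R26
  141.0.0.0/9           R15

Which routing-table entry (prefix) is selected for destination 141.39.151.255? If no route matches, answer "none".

Entries matching 141.39.151.255:
  141.0.0.0/9 (141.0.0.0 - 141.127.255.255)
  141.32.0.0/11 (141.32.0.0 - 141.63.255.255)
  141.32.0.0/13 (141.32.0.0 - 141.39.255.255)
  141.39.128.0/18 (141.39.128.0 - 141.39.191.255)
  141.39.144.0/20 (141.39.144.0 - 141.39.159.255)
Most specific is 141.39.144.0/20.

141.39.144.0/20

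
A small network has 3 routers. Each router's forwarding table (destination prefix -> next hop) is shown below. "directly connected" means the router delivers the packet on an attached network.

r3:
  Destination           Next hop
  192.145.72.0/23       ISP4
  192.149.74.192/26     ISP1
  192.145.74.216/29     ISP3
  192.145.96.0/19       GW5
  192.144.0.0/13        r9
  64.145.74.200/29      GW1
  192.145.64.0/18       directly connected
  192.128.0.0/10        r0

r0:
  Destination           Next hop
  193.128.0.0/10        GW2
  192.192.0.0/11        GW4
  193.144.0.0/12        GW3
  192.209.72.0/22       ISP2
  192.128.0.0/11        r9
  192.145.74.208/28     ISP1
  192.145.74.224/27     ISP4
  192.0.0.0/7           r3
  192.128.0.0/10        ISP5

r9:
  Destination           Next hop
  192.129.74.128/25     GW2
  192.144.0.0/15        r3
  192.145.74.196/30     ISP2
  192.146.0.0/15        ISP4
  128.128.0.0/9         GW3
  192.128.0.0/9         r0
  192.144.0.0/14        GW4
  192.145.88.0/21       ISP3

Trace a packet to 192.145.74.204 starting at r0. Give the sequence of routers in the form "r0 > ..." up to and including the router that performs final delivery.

At r0: longest match for 192.145.74.204 is 192.128.0.0/11 -> r9
At r9: longest match for 192.145.74.204 is 192.144.0.0/15 -> r3
At r3: longest match for 192.145.74.204 is 192.145.64.0/18 -> directly connected

r0 > r9 > r3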